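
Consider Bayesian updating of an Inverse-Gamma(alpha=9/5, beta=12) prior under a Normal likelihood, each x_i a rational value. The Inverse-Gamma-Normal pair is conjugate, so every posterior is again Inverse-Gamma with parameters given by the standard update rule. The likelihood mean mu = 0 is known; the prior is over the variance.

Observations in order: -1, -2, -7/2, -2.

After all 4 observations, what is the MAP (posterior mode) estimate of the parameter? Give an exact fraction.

905/192

obs 1: x=-1 → posterior Inverse-Gamma(23/10, 25/2)
obs 2: x=-2 → posterior Inverse-Gamma(14/5, 29/2)
obs 3: x=-7/2 → posterior Inverse-Gamma(33/10, 165/8)
obs 4: x=-2 → posterior Inverse-Gamma(19/5, 181/8)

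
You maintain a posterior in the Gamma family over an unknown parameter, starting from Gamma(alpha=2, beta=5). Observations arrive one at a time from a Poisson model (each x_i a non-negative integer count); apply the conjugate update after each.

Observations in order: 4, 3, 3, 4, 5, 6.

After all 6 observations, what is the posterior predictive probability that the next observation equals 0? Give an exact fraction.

obs 1: x=4 → posterior Gamma(6, 6)
obs 2: x=3 → posterior Gamma(9, 7)
obs 3: x=3 → posterior Gamma(12, 8)
obs 4: x=4 → posterior Gamma(16, 9)
obs 5: x=5 → posterior Gamma(21, 10)
obs 6: x=6 → posterior Gamma(27, 11)

13109994191499930367061460371/137370551967459378662586974208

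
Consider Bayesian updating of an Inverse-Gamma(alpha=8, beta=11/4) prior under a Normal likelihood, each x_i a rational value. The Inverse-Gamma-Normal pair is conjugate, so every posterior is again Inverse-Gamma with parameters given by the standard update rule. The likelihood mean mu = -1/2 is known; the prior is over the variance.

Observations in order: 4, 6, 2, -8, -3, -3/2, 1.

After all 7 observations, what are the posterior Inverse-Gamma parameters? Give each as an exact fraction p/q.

alpha=23/2, beta=70

obs 1: x=4 → posterior Inverse-Gamma(17/2, 103/8)
obs 2: x=6 → posterior Inverse-Gamma(9, 34)
obs 3: x=2 → posterior Inverse-Gamma(19/2, 297/8)
obs 4: x=-8 → posterior Inverse-Gamma(10, 261/4)
obs 5: x=-3 → posterior Inverse-Gamma(21/2, 547/8)
obs 6: x=-3/2 → posterior Inverse-Gamma(11, 551/8)
obs 7: x=1 → posterior Inverse-Gamma(23/2, 70)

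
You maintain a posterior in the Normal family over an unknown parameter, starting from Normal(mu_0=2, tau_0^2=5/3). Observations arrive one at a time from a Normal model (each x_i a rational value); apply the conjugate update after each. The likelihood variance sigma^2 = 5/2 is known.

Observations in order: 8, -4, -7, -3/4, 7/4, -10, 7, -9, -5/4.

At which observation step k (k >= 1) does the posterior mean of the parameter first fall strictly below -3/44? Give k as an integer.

k = 4

obs 1: x=8 → posterior Normal(22/5, 1)
obs 2: x=-4 → posterior Normal(2, 5/7)
obs 3: x=-7 → posterior Normal(0, 5/9)
obs 4: x=-3/4 → posterior Normal(-3/22, 5/11)
obs 5: x=7/4 → posterior Normal(2/13, 5/13)
obs 6: x=-10 → posterior Normal(-6/5, 1/3)
obs 7: x=7 → posterior Normal(-4/17, 5/17)
obs 8: x=-9 → posterior Normal(-22/19, 5/19)
obs 9: x=-5/4 → posterior Normal(-7/6, 5/21)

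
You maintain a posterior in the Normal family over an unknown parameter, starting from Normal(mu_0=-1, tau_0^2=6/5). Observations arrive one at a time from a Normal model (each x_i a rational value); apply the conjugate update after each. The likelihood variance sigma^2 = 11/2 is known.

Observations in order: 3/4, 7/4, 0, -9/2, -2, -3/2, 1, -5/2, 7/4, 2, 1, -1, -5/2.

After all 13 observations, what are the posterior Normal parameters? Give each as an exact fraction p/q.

obs 1: x=3/4 → posterior Normal(-46/67, 66/67)
obs 2: x=7/4 → posterior Normal(-25/79, 66/79)
obs 3: x=0 → posterior Normal(-25/91, 66/91)
obs 4: x=-9/2 → posterior Normal(-79/103, 66/103)
obs 5: x=-2 → posterior Normal(-103/115, 66/115)
obs 6: x=-3/2 → posterior Normal(-121/127, 66/127)
obs 7: x=1 → posterior Normal(-109/139, 66/139)
obs 8: x=-5/2 → posterior Normal(-139/151, 66/151)
obs 9: x=7/4 → posterior Normal(-118/163, 66/163)
obs 10: x=2 → posterior Normal(-94/175, 66/175)
obs 11: x=1 → posterior Normal(-82/187, 6/17)
obs 12: x=-1 → posterior Normal(-94/199, 66/199)
obs 13: x=-5/2 → posterior Normal(-124/211, 66/211)

mu_0=-124/211, tau_0^2=66/211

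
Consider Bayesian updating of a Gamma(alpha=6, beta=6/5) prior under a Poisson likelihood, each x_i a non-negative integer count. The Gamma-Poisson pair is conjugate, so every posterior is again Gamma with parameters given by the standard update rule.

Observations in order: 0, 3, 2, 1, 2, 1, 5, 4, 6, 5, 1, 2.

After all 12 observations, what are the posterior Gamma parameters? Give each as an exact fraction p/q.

obs 1: x=0 → posterior Gamma(6, 11/5)
obs 2: x=3 → posterior Gamma(9, 16/5)
obs 3: x=2 → posterior Gamma(11, 21/5)
obs 4: x=1 → posterior Gamma(12, 26/5)
obs 5: x=2 → posterior Gamma(14, 31/5)
obs 6: x=1 → posterior Gamma(15, 36/5)
obs 7: x=5 → posterior Gamma(20, 41/5)
obs 8: x=4 → posterior Gamma(24, 46/5)
obs 9: x=6 → posterior Gamma(30, 51/5)
obs 10: x=5 → posterior Gamma(35, 56/5)
obs 11: x=1 → posterior Gamma(36, 61/5)
obs 12: x=2 → posterior Gamma(38, 66/5)

alpha=38, beta=66/5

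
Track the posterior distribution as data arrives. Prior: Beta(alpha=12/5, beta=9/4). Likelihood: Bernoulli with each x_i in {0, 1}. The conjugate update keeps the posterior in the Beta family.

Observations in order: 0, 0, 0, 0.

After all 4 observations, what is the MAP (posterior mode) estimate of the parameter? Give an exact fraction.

obs 1: x=0 → posterior Beta(12/5, 13/4)
obs 2: x=0 → posterior Beta(12/5, 17/4)
obs 3: x=0 → posterior Beta(12/5, 21/4)
obs 4: x=0 → posterior Beta(12/5, 25/4)

4/19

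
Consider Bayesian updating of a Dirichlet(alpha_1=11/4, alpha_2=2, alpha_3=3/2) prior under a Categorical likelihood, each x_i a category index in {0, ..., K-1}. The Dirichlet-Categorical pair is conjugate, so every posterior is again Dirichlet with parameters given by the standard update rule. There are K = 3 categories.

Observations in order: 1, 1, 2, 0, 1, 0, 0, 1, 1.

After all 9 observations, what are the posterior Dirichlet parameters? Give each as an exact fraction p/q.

alpha_1=23/4, alpha_2=7, alpha_3=5/2

obs 1: x=1 → posterior Dirichlet(11/4, 3, 3/2)
obs 2: x=1 → posterior Dirichlet(11/4, 4, 3/2)
obs 3: x=2 → posterior Dirichlet(11/4, 4, 5/2)
obs 4: x=0 → posterior Dirichlet(15/4, 4, 5/2)
obs 5: x=1 → posterior Dirichlet(15/4, 5, 5/2)
obs 6: x=0 → posterior Dirichlet(19/4, 5, 5/2)
obs 7: x=0 → posterior Dirichlet(23/4, 5, 5/2)
obs 8: x=1 → posterior Dirichlet(23/4, 6, 5/2)
obs 9: x=1 → posterior Dirichlet(23/4, 7, 5/2)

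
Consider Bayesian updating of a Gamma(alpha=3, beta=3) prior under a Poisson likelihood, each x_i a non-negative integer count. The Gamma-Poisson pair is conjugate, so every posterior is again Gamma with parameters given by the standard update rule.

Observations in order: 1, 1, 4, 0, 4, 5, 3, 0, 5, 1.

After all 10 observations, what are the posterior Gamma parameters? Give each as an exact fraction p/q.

obs 1: x=1 → posterior Gamma(4, 4)
obs 2: x=1 → posterior Gamma(5, 5)
obs 3: x=4 → posterior Gamma(9, 6)
obs 4: x=0 → posterior Gamma(9, 7)
obs 5: x=4 → posterior Gamma(13, 8)
obs 6: x=5 → posterior Gamma(18, 9)
obs 7: x=3 → posterior Gamma(21, 10)
obs 8: x=0 → posterior Gamma(21, 11)
obs 9: x=5 → posterior Gamma(26, 12)
obs 10: x=1 → posterior Gamma(27, 13)

alpha=27, beta=13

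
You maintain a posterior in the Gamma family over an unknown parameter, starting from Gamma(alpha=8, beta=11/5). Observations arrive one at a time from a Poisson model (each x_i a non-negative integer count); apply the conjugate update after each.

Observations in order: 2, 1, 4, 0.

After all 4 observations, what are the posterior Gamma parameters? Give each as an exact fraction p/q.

obs 1: x=2 → posterior Gamma(10, 16/5)
obs 2: x=1 → posterior Gamma(11, 21/5)
obs 3: x=4 → posterior Gamma(15, 26/5)
obs 4: x=0 → posterior Gamma(15, 31/5)

alpha=15, beta=31/5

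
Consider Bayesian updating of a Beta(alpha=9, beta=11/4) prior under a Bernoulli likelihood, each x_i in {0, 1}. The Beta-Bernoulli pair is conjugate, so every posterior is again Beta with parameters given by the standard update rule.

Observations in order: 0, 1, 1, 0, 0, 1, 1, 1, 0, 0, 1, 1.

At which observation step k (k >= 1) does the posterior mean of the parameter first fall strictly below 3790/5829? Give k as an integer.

obs 1: x=0 → posterior Beta(9, 15/4)
obs 2: x=1 → posterior Beta(10, 15/4)
obs 3: x=1 → posterior Beta(11, 15/4)
obs 4: x=0 → posterior Beta(11, 19/4)
obs 5: x=0 → posterior Beta(11, 23/4)
obs 6: x=1 → posterior Beta(12, 23/4)
obs 7: x=1 → posterior Beta(13, 23/4)
obs 8: x=1 → posterior Beta(14, 23/4)
obs 9: x=0 → posterior Beta(14, 27/4)
obs 10: x=0 → posterior Beta(14, 31/4)
obs 11: x=1 → posterior Beta(15, 31/4)
obs 12: x=1 → posterior Beta(16, 31/4)

k = 10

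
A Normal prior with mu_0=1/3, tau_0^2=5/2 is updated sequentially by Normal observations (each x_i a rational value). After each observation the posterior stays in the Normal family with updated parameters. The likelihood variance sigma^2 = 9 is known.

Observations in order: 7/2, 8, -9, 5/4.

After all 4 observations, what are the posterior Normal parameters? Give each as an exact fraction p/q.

obs 1: x=7/2 → posterior Normal(47/46, 45/23)
obs 2: x=8 → posterior Normal(127/56, 45/28)
obs 3: x=-9 → posterior Normal(37/66, 15/11)
obs 4: x=5/4 → posterior Normal(99/152, 45/38)

mu_0=99/152, tau_0^2=45/38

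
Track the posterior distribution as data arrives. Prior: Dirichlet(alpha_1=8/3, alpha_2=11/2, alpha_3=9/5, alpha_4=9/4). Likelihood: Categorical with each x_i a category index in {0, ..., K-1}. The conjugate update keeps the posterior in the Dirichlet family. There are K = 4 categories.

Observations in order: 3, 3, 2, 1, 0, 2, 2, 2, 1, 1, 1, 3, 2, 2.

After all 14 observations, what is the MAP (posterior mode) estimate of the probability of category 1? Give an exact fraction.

obs 1: x=3 → posterior Dirichlet(8/3, 11/2, 9/5, 13/4)
obs 2: x=3 → posterior Dirichlet(8/3, 11/2, 9/5, 17/4)
obs 3: x=2 → posterior Dirichlet(8/3, 11/2, 14/5, 17/4)
obs 4: x=1 → posterior Dirichlet(8/3, 13/2, 14/5, 17/4)
obs 5: x=0 → posterior Dirichlet(11/3, 13/2, 14/5, 17/4)
obs 6: x=2 → posterior Dirichlet(11/3, 13/2, 19/5, 17/4)
obs 7: x=2 → posterior Dirichlet(11/3, 13/2, 24/5, 17/4)
obs 8: x=2 → posterior Dirichlet(11/3, 13/2, 29/5, 17/4)
obs 9: x=1 → posterior Dirichlet(11/3, 15/2, 29/5, 17/4)
obs 10: x=1 → posterior Dirichlet(11/3, 17/2, 29/5, 17/4)
obs 11: x=1 → posterior Dirichlet(11/3, 19/2, 29/5, 17/4)
obs 12: x=3 → posterior Dirichlet(11/3, 19/2, 29/5, 21/4)
obs 13: x=2 → posterior Dirichlet(11/3, 19/2, 34/5, 21/4)
obs 14: x=2 → posterior Dirichlet(11/3, 19/2, 39/5, 21/4)

510/1333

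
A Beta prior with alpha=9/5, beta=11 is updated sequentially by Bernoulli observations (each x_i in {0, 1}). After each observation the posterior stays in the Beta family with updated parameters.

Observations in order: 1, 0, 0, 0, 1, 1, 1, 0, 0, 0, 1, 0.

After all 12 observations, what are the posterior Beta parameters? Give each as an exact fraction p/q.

obs 1: x=1 → posterior Beta(14/5, 11)
obs 2: x=0 → posterior Beta(14/5, 12)
obs 3: x=0 → posterior Beta(14/5, 13)
obs 4: x=0 → posterior Beta(14/5, 14)
obs 5: x=1 → posterior Beta(19/5, 14)
obs 6: x=1 → posterior Beta(24/5, 14)
obs 7: x=1 → posterior Beta(29/5, 14)
obs 8: x=0 → posterior Beta(29/5, 15)
obs 9: x=0 → posterior Beta(29/5, 16)
obs 10: x=0 → posterior Beta(29/5, 17)
obs 11: x=1 → posterior Beta(34/5, 17)
obs 12: x=0 → posterior Beta(34/5, 18)

alpha=34/5, beta=18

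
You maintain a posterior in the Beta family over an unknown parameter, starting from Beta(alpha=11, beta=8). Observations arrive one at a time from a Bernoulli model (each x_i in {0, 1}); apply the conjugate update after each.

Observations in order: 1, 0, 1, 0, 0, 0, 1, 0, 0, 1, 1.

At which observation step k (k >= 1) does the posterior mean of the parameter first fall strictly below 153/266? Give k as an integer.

k = 2

obs 1: x=1 → posterior Beta(12, 8)
obs 2: x=0 → posterior Beta(12, 9)
obs 3: x=1 → posterior Beta(13, 9)
obs 4: x=0 → posterior Beta(13, 10)
obs 5: x=0 → posterior Beta(13, 11)
obs 6: x=0 → posterior Beta(13, 12)
obs 7: x=1 → posterior Beta(14, 12)
obs 8: x=0 → posterior Beta(14, 13)
obs 9: x=0 → posterior Beta(14, 14)
obs 10: x=1 → posterior Beta(15, 14)
obs 11: x=1 → posterior Beta(16, 14)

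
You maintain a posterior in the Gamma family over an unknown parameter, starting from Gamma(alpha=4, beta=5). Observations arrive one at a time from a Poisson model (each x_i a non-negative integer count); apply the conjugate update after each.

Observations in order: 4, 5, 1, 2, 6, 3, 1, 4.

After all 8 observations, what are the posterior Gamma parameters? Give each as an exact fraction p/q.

alpha=30, beta=13

obs 1: x=4 → posterior Gamma(8, 6)
obs 2: x=5 → posterior Gamma(13, 7)
obs 3: x=1 → posterior Gamma(14, 8)
obs 4: x=2 → posterior Gamma(16, 9)
obs 5: x=6 → posterior Gamma(22, 10)
obs 6: x=3 → posterior Gamma(25, 11)
obs 7: x=1 → posterior Gamma(26, 12)
obs 8: x=4 → posterior Gamma(30, 13)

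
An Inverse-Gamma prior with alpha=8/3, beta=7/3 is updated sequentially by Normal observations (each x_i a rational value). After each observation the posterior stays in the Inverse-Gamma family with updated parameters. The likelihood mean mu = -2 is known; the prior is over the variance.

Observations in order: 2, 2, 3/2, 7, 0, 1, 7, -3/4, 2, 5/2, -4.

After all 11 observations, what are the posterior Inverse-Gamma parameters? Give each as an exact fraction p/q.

alpha=49/6, beta=12755/96

obs 1: x=2 → posterior Inverse-Gamma(19/6, 31/3)
obs 2: x=2 → posterior Inverse-Gamma(11/3, 55/3)
obs 3: x=3/2 → posterior Inverse-Gamma(25/6, 587/24)
obs 4: x=7 → posterior Inverse-Gamma(14/3, 1559/24)
obs 5: x=0 → posterior Inverse-Gamma(31/6, 1607/24)
obs 6: x=1 → posterior Inverse-Gamma(17/3, 1715/24)
obs 7: x=7 → posterior Inverse-Gamma(37/6, 2687/24)
obs 8: x=-3/4 → posterior Inverse-Gamma(20/3, 10823/96)
obs 9: x=2 → posterior Inverse-Gamma(43/6, 11591/96)
obs 10: x=5/2 → posterior Inverse-Gamma(23/3, 12563/96)
obs 11: x=-4 → posterior Inverse-Gamma(49/6, 12755/96)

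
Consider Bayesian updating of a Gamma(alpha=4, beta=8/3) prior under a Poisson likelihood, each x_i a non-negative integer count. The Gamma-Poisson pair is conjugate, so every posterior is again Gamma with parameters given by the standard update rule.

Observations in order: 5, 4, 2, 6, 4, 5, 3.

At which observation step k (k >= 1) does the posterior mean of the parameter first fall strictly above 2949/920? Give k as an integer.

k = 5

obs 1: x=5 → posterior Gamma(9, 11/3)
obs 2: x=4 → posterior Gamma(13, 14/3)
obs 3: x=2 → posterior Gamma(15, 17/3)
obs 4: x=6 → posterior Gamma(21, 20/3)
obs 5: x=4 → posterior Gamma(25, 23/3)
obs 6: x=5 → posterior Gamma(30, 26/3)
obs 7: x=3 → posterior Gamma(33, 29/3)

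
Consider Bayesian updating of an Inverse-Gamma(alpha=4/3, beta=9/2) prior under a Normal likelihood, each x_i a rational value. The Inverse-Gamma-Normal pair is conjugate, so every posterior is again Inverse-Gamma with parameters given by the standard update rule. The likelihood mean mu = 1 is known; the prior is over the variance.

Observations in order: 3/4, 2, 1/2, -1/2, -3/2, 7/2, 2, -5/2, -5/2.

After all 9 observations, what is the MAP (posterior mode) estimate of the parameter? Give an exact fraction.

2427/656

obs 1: x=3/4 → posterior Inverse-Gamma(11/6, 145/32)
obs 2: x=2 → posterior Inverse-Gamma(7/3, 161/32)
obs 3: x=1/2 → posterior Inverse-Gamma(17/6, 165/32)
obs 4: x=-1/2 → posterior Inverse-Gamma(10/3, 201/32)
obs 5: x=-3/2 → posterior Inverse-Gamma(23/6, 301/32)
obs 6: x=7/2 → posterior Inverse-Gamma(13/3, 401/32)
obs 7: x=2 → posterior Inverse-Gamma(29/6, 417/32)
obs 8: x=-5/2 → posterior Inverse-Gamma(16/3, 613/32)
obs 9: x=-5/2 → posterior Inverse-Gamma(35/6, 809/32)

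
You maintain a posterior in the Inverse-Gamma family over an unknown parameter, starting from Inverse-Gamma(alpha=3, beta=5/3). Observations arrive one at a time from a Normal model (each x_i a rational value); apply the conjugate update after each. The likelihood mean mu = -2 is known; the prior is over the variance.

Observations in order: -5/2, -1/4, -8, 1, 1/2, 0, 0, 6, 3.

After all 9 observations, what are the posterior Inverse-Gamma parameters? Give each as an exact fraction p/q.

alpha=15/2, beta=7435/96

obs 1: x=-5/2 → posterior Inverse-Gamma(7/2, 43/24)
obs 2: x=-1/4 → posterior Inverse-Gamma(4, 319/96)
obs 3: x=-8 → posterior Inverse-Gamma(9/2, 2047/96)
obs 4: x=1 → posterior Inverse-Gamma(5, 2479/96)
obs 5: x=1/2 → posterior Inverse-Gamma(11/2, 2779/96)
obs 6: x=0 → posterior Inverse-Gamma(6, 2971/96)
obs 7: x=0 → posterior Inverse-Gamma(13/2, 3163/96)
obs 8: x=6 → posterior Inverse-Gamma(7, 6235/96)
obs 9: x=3 → posterior Inverse-Gamma(15/2, 7435/96)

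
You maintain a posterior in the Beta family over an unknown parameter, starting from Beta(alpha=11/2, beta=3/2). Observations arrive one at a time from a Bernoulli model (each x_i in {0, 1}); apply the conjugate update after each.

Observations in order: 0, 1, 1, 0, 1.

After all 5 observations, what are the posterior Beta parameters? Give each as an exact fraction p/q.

obs 1: x=0 → posterior Beta(11/2, 5/2)
obs 2: x=1 → posterior Beta(13/2, 5/2)
obs 3: x=1 → posterior Beta(15/2, 5/2)
obs 4: x=0 → posterior Beta(15/2, 7/2)
obs 5: x=1 → posterior Beta(17/2, 7/2)

alpha=17/2, beta=7/2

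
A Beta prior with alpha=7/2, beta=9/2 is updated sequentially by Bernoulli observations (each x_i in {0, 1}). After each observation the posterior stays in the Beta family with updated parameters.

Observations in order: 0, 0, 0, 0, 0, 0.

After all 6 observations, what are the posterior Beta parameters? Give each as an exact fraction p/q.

alpha=7/2, beta=21/2

obs 1: x=0 → posterior Beta(7/2, 11/2)
obs 2: x=0 → posterior Beta(7/2, 13/2)
obs 3: x=0 → posterior Beta(7/2, 15/2)
obs 4: x=0 → posterior Beta(7/2, 17/2)
obs 5: x=0 → posterior Beta(7/2, 19/2)
obs 6: x=0 → posterior Beta(7/2, 21/2)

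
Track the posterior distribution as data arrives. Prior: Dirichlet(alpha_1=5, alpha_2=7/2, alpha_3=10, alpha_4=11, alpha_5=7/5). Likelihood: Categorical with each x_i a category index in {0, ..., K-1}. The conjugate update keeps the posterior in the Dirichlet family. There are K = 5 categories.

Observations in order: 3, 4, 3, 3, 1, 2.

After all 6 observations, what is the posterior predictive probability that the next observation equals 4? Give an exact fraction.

obs 1: x=3 → posterior Dirichlet(5, 7/2, 10, 12, 7/5)
obs 2: x=4 → posterior Dirichlet(5, 7/2, 10, 12, 12/5)
obs 3: x=3 → posterior Dirichlet(5, 7/2, 10, 13, 12/5)
obs 4: x=3 → posterior Dirichlet(5, 7/2, 10, 14, 12/5)
obs 5: x=1 → posterior Dirichlet(5, 9/2, 10, 14, 12/5)
obs 6: x=2 → posterior Dirichlet(5, 9/2, 11, 14, 12/5)

8/123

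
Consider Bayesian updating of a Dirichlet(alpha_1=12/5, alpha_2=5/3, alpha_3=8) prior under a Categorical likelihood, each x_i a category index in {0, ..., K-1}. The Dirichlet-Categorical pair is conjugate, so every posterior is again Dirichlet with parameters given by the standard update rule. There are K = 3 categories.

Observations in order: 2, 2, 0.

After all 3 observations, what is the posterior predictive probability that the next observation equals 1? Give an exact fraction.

obs 1: x=2 → posterior Dirichlet(12/5, 5/3, 9)
obs 2: x=2 → posterior Dirichlet(12/5, 5/3, 10)
obs 3: x=0 → posterior Dirichlet(17/5, 5/3, 10)

25/226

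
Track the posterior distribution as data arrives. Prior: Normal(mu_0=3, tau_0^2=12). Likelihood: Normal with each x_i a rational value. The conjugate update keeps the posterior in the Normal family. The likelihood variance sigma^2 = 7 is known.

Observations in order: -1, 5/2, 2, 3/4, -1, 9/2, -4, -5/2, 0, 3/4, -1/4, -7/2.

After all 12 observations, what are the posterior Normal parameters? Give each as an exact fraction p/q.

obs 1: x=-1 → posterior Normal(9/19, 84/19)
obs 2: x=5/2 → posterior Normal(39/31, 84/31)
obs 3: x=2 → posterior Normal(63/43, 84/43)
obs 4: x=3/4 → posterior Normal(72/55, 84/55)
obs 5: x=-1 → posterior Normal(60/67, 84/67)
obs 6: x=9/2 → posterior Normal(114/79, 84/79)
obs 7: x=-4 → posterior Normal(66/91, 12/13)
obs 8: x=-5/2 → posterior Normal(36/103, 84/103)
obs 9: x=0 → posterior Normal(36/115, 84/115)
obs 10: x=3/4 → posterior Normal(45/127, 84/127)
obs 11: x=-1/4 → posterior Normal(42/139, 84/139)
obs 12: x=-7/2 → posterior Normal(0, 84/151)

mu_0=0, tau_0^2=84/151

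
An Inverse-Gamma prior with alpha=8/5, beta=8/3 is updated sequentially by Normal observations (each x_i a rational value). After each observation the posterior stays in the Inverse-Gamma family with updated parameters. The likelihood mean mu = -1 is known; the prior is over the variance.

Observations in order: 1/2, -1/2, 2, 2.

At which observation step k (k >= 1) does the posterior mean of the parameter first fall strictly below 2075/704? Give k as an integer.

k = 2

obs 1: x=1/2 → posterior Inverse-Gamma(21/10, 91/24)
obs 2: x=-1/2 → posterior Inverse-Gamma(13/5, 47/12)
obs 3: x=2 → posterior Inverse-Gamma(31/10, 101/12)
obs 4: x=2 → posterior Inverse-Gamma(18/5, 155/12)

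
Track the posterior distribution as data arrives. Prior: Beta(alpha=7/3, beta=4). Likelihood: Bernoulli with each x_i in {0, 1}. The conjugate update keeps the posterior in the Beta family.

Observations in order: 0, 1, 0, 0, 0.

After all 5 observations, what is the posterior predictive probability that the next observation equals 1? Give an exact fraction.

5/17

obs 1: x=0 → posterior Beta(7/3, 5)
obs 2: x=1 → posterior Beta(10/3, 5)
obs 3: x=0 → posterior Beta(10/3, 6)
obs 4: x=0 → posterior Beta(10/3, 7)
obs 5: x=0 → posterior Beta(10/3, 8)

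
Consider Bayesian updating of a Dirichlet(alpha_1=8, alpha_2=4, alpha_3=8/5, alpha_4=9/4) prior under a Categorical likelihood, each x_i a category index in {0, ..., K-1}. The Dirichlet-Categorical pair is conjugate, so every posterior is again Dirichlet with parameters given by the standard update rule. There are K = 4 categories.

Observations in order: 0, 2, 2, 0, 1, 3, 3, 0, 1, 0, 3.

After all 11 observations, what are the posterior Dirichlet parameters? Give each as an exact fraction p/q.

obs 1: x=0 → posterior Dirichlet(9, 4, 8/5, 9/4)
obs 2: x=2 → posterior Dirichlet(9, 4, 13/5, 9/4)
obs 3: x=2 → posterior Dirichlet(9, 4, 18/5, 9/4)
obs 4: x=0 → posterior Dirichlet(10, 4, 18/5, 9/4)
obs 5: x=1 → posterior Dirichlet(10, 5, 18/5, 9/4)
obs 6: x=3 → posterior Dirichlet(10, 5, 18/5, 13/4)
obs 7: x=3 → posterior Dirichlet(10, 5, 18/5, 17/4)
obs 8: x=0 → posterior Dirichlet(11, 5, 18/5, 17/4)
obs 9: x=1 → posterior Dirichlet(11, 6, 18/5, 17/4)
obs 10: x=0 → posterior Dirichlet(12, 6, 18/5, 17/4)
obs 11: x=3 → posterior Dirichlet(12, 6, 18/5, 21/4)

alpha_1=12, alpha_2=6, alpha_3=18/5, alpha_4=21/4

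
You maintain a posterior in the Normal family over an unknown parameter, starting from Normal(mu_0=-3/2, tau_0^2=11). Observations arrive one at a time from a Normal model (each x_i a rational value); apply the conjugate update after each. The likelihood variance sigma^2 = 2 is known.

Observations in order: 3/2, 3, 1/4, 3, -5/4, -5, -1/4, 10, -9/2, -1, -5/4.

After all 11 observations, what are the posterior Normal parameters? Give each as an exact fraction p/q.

obs 1: x=3/2 → posterior Normal(27/26, 22/13)
obs 2: x=3 → posterior Normal(31/16, 11/12)
obs 3: x=1/4 → posterior Normal(197/140, 22/35)
obs 4: x=3 → posterior Normal(329/184, 11/23)
obs 5: x=-5/4 → posterior Normal(137/114, 22/57)
obs 6: x=-5 → posterior Normal(27/136, 11/34)
obs 7: x=-1/4 → posterior Normal(43/316, 22/79)
obs 8: x=10 → posterior Normal(161/120, 11/45)
obs 9: x=-9/2 → posterior Normal(285/404, 22/101)
obs 10: x=-1 → posterior Normal(241/448, 11/56)
obs 11: x=-5/4 → posterior Normal(31/82, 22/123)

mu_0=31/82, tau_0^2=22/123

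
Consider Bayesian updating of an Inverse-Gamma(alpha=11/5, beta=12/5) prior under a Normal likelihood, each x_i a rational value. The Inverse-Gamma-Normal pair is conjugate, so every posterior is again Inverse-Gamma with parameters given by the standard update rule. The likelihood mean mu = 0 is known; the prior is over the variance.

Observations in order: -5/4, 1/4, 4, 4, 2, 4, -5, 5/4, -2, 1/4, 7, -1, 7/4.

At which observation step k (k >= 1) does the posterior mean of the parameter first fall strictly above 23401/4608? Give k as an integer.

obs 1: x=-5/4 → posterior Inverse-Gamma(27/10, 509/160)
obs 2: x=1/4 → posterior Inverse-Gamma(16/5, 257/80)
obs 3: x=4 → posterior Inverse-Gamma(37/10, 897/80)
obs 4: x=4 → posterior Inverse-Gamma(21/5, 1537/80)
obs 5: x=2 → posterior Inverse-Gamma(47/10, 1697/80)
obs 6: x=4 → posterior Inverse-Gamma(26/5, 2337/80)
obs 7: x=-5 → posterior Inverse-Gamma(57/10, 3337/80)
obs 8: x=5/4 → posterior Inverse-Gamma(31/5, 6799/160)
obs 9: x=-2 → posterior Inverse-Gamma(67/10, 7119/160)
obs 10: x=1/4 → posterior Inverse-Gamma(36/5, 1781/40)
obs 11: x=7 → posterior Inverse-Gamma(77/10, 2761/40)
obs 12: x=-1 → posterior Inverse-Gamma(41/5, 2781/40)
obs 13: x=7/4 → posterior Inverse-Gamma(87/10, 11369/160)

k = 4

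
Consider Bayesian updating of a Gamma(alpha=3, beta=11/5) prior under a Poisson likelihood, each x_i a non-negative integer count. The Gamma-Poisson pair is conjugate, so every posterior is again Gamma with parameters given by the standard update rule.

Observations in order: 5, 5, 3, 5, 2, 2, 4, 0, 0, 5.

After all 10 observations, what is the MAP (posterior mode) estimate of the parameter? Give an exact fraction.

obs 1: x=5 → posterior Gamma(8, 16/5)
obs 2: x=5 → posterior Gamma(13, 21/5)
obs 3: x=3 → posterior Gamma(16, 26/5)
obs 4: x=5 → posterior Gamma(21, 31/5)
obs 5: x=2 → posterior Gamma(23, 36/5)
obs 6: x=2 → posterior Gamma(25, 41/5)
obs 7: x=4 → posterior Gamma(29, 46/5)
obs 8: x=0 → posterior Gamma(29, 51/5)
obs 9: x=0 → posterior Gamma(29, 56/5)
obs 10: x=5 → posterior Gamma(34, 61/5)

165/61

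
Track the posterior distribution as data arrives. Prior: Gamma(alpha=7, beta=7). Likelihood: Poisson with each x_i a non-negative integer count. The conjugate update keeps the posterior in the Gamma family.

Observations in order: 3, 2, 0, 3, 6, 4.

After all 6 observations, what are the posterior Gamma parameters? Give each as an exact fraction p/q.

obs 1: x=3 → posterior Gamma(10, 8)
obs 2: x=2 → posterior Gamma(12, 9)
obs 3: x=0 → posterior Gamma(12, 10)
obs 4: x=3 → posterior Gamma(15, 11)
obs 5: x=6 → posterior Gamma(21, 12)
obs 6: x=4 → posterior Gamma(25, 13)

alpha=25, beta=13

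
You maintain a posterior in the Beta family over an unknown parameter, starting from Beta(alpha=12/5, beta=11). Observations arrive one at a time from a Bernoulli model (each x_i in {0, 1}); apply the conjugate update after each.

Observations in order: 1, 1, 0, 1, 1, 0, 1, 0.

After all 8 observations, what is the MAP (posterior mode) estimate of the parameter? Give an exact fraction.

obs 1: x=1 → posterior Beta(17/5, 11)
obs 2: x=1 → posterior Beta(22/5, 11)
obs 3: x=0 → posterior Beta(22/5, 12)
obs 4: x=1 → posterior Beta(27/5, 12)
obs 5: x=1 → posterior Beta(32/5, 12)
obs 6: x=0 → posterior Beta(32/5, 13)
obs 7: x=1 → posterior Beta(37/5, 13)
obs 8: x=0 → posterior Beta(37/5, 14)

32/97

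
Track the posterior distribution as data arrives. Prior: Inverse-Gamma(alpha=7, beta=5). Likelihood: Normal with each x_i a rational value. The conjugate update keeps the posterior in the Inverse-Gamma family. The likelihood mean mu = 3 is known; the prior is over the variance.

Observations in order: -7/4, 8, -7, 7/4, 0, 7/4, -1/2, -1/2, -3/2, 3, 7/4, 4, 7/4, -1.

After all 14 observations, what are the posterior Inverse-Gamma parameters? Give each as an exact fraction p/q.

alpha=14, beta=3753/32

obs 1: x=-7/4 → posterior Inverse-Gamma(15/2, 521/32)
obs 2: x=8 → posterior Inverse-Gamma(8, 921/32)
obs 3: x=-7 → posterior Inverse-Gamma(17/2, 2521/32)
obs 4: x=7/4 → posterior Inverse-Gamma(9, 1273/16)
obs 5: x=0 → posterior Inverse-Gamma(19/2, 1345/16)
obs 6: x=7/4 → posterior Inverse-Gamma(10, 2715/32)
obs 7: x=-1/2 → posterior Inverse-Gamma(21/2, 2911/32)
obs 8: x=-1/2 → posterior Inverse-Gamma(11, 3107/32)
obs 9: x=-3/2 → posterior Inverse-Gamma(23/2, 3431/32)
obs 10: x=3 → posterior Inverse-Gamma(12, 3431/32)
obs 11: x=7/4 → posterior Inverse-Gamma(25/2, 108)
obs 12: x=4 → posterior Inverse-Gamma(13, 217/2)
obs 13: x=7/4 → posterior Inverse-Gamma(27/2, 3497/32)
obs 14: x=-1 → posterior Inverse-Gamma(14, 3753/32)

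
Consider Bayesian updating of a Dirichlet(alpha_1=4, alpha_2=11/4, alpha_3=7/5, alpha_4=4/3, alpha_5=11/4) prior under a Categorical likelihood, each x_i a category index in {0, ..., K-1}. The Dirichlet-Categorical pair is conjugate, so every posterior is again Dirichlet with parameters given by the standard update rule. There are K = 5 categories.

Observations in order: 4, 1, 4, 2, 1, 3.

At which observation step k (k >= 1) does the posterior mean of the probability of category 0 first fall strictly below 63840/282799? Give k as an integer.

k = 6

obs 1: x=4 → posterior Dirichlet(4, 11/4, 7/5, 4/3, 15/4)
obs 2: x=1 → posterior Dirichlet(4, 15/4, 7/5, 4/3, 15/4)
obs 3: x=4 → posterior Dirichlet(4, 15/4, 7/5, 4/3, 19/4)
obs 4: x=2 → posterior Dirichlet(4, 15/4, 12/5, 4/3, 19/4)
obs 5: x=1 → posterior Dirichlet(4, 19/4, 12/5, 4/3, 19/4)
obs 6: x=3 → posterior Dirichlet(4, 19/4, 12/5, 7/3, 19/4)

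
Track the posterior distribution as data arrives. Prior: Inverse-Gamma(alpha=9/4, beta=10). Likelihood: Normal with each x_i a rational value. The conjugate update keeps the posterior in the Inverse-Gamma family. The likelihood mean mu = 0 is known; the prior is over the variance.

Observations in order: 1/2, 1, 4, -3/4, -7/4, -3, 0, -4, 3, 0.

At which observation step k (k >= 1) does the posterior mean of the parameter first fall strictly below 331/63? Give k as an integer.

obs 1: x=1/2 → posterior Inverse-Gamma(11/4, 81/8)
obs 2: x=1 → posterior Inverse-Gamma(13/4, 85/8)
obs 3: x=4 → posterior Inverse-Gamma(15/4, 149/8)
obs 4: x=-3/4 → posterior Inverse-Gamma(17/4, 605/32)
obs 5: x=-7/4 → posterior Inverse-Gamma(19/4, 327/16)
obs 6: x=-3 → posterior Inverse-Gamma(21/4, 399/16)
obs 7: x=0 → posterior Inverse-Gamma(23/4, 399/16)
obs 8: x=-4 → posterior Inverse-Gamma(25/4, 527/16)
obs 9: x=3 → posterior Inverse-Gamma(27/4, 599/16)
obs 10: x=0 → posterior Inverse-Gamma(29/4, 599/16)

k = 2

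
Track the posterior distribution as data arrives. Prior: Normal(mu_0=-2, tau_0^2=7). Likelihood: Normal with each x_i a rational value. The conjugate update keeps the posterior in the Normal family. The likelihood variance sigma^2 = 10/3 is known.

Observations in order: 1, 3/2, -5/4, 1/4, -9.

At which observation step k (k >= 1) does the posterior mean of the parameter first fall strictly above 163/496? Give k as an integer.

obs 1: x=1 → posterior Normal(1/31, 70/31)
obs 2: x=3/2 → posterior Normal(5/8, 35/26)
obs 3: x=-5/4 → posterior Normal(25/292, 70/73)
obs 4: x=1/4 → posterior Normal(23/188, 35/47)
obs 5: x=-9 → posterior Normal(-71/46, 14/23)

k = 2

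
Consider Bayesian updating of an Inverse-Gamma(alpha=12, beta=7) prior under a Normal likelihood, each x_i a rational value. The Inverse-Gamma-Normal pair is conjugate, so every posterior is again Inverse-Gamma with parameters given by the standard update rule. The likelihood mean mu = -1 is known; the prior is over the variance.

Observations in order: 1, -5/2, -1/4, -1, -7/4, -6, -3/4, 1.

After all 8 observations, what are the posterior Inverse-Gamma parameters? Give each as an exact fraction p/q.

alpha=16, beta=807/32

obs 1: x=1 → posterior Inverse-Gamma(25/2, 9)
obs 2: x=-5/2 → posterior Inverse-Gamma(13, 81/8)
obs 3: x=-1/4 → posterior Inverse-Gamma(27/2, 333/32)
obs 4: x=-1 → posterior Inverse-Gamma(14, 333/32)
obs 5: x=-7/4 → posterior Inverse-Gamma(29/2, 171/16)
obs 6: x=-6 → posterior Inverse-Gamma(15, 371/16)
obs 7: x=-3/4 → posterior Inverse-Gamma(31/2, 743/32)
obs 8: x=1 → posterior Inverse-Gamma(16, 807/32)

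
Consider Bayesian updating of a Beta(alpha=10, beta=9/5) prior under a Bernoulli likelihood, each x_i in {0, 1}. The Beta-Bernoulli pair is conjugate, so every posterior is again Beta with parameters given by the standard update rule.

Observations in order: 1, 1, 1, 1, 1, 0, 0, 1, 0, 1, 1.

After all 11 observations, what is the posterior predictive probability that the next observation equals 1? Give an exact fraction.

15/19

obs 1: x=1 → posterior Beta(11, 9/5)
obs 2: x=1 → posterior Beta(12, 9/5)
obs 3: x=1 → posterior Beta(13, 9/5)
obs 4: x=1 → posterior Beta(14, 9/5)
obs 5: x=1 → posterior Beta(15, 9/5)
obs 6: x=0 → posterior Beta(15, 14/5)
obs 7: x=0 → posterior Beta(15, 19/5)
obs 8: x=1 → posterior Beta(16, 19/5)
obs 9: x=0 → posterior Beta(16, 24/5)
obs 10: x=1 → posterior Beta(17, 24/5)
obs 11: x=1 → posterior Beta(18, 24/5)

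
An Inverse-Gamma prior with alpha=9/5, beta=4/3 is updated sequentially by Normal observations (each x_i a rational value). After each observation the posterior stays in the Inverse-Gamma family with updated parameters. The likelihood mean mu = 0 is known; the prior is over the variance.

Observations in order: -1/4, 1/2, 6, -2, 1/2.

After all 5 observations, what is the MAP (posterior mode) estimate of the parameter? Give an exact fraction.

10375/2544

obs 1: x=-1/4 → posterior Inverse-Gamma(23/10, 131/96)
obs 2: x=1/2 → posterior Inverse-Gamma(14/5, 143/96)
obs 3: x=6 → posterior Inverse-Gamma(33/10, 1871/96)
obs 4: x=-2 → posterior Inverse-Gamma(19/5, 2063/96)
obs 5: x=1/2 → posterior Inverse-Gamma(43/10, 2075/96)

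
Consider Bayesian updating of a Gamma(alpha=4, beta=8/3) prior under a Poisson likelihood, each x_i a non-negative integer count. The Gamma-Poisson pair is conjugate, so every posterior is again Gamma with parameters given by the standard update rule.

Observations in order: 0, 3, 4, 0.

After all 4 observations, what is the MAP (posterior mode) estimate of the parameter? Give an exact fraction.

obs 1: x=0 → posterior Gamma(4, 11/3)
obs 2: x=3 → posterior Gamma(7, 14/3)
obs 3: x=4 → posterior Gamma(11, 17/3)
obs 4: x=0 → posterior Gamma(11, 20/3)

3/2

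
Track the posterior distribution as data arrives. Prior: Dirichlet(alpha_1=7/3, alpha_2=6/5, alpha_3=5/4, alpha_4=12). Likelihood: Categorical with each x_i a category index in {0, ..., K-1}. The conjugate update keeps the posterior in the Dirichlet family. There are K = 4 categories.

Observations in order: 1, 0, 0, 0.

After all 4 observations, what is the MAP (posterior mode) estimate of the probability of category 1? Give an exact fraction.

72/1007

obs 1: x=1 → posterior Dirichlet(7/3, 11/5, 5/4, 12)
obs 2: x=0 → posterior Dirichlet(10/3, 11/5, 5/4, 12)
obs 3: x=0 → posterior Dirichlet(13/3, 11/5, 5/4, 12)
obs 4: x=0 → posterior Dirichlet(16/3, 11/5, 5/4, 12)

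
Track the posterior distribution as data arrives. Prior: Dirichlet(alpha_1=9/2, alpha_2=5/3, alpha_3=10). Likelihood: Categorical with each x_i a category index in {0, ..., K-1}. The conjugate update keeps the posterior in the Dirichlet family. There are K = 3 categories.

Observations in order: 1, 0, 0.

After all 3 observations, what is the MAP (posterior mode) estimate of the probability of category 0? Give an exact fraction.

obs 1: x=1 → posterior Dirichlet(9/2, 8/3, 10)
obs 2: x=0 → posterior Dirichlet(11/2, 8/3, 10)
obs 3: x=0 → posterior Dirichlet(13/2, 8/3, 10)

33/97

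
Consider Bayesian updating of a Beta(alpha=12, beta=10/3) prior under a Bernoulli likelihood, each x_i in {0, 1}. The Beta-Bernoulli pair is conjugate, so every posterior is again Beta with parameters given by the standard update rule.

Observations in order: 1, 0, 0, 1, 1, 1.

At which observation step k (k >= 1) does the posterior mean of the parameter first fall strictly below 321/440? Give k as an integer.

k = 3

obs 1: x=1 → posterior Beta(13, 10/3)
obs 2: x=0 → posterior Beta(13, 13/3)
obs 3: x=0 → posterior Beta(13, 16/3)
obs 4: x=1 → posterior Beta(14, 16/3)
obs 5: x=1 → posterior Beta(15, 16/3)
obs 6: x=1 → posterior Beta(16, 16/3)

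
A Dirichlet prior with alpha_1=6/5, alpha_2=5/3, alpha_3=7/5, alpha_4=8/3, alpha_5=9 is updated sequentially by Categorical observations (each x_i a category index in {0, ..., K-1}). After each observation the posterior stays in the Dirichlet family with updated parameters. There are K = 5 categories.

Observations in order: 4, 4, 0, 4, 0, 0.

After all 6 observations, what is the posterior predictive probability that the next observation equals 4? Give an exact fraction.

180/329

obs 1: x=4 → posterior Dirichlet(6/5, 5/3, 7/5, 8/3, 10)
obs 2: x=4 → posterior Dirichlet(6/5, 5/3, 7/5, 8/3, 11)
obs 3: x=0 → posterior Dirichlet(11/5, 5/3, 7/5, 8/3, 11)
obs 4: x=4 → posterior Dirichlet(11/5, 5/3, 7/5, 8/3, 12)
obs 5: x=0 → posterior Dirichlet(16/5, 5/3, 7/5, 8/3, 12)
obs 6: x=0 → posterior Dirichlet(21/5, 5/3, 7/5, 8/3, 12)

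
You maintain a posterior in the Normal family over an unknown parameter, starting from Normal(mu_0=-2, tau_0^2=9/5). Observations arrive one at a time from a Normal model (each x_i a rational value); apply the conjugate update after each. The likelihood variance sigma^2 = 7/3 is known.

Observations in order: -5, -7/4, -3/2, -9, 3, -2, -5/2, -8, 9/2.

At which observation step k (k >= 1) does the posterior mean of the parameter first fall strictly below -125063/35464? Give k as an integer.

obs 1: x=-5 → posterior Normal(-205/62, 63/62)
obs 2: x=-7/4 → posterior Normal(-1009/356, 63/89)
obs 3: x=-3/2 → posterior Normal(-1171/464, 63/116)
obs 4: x=-9 → posterior Normal(-2143/572, 63/143)
obs 5: x=3 → posterior Normal(-107/40, 63/170)
obs 6: x=-2 → posterior Normal(-2035/788, 63/197)
obs 7: x=-5/2 → posterior Normal(-2305/896, 9/32)
obs 8: x=-8 → posterior Normal(-3169/1004, 63/251)
obs 9: x=9/2 → posterior Normal(-2683/1112, 63/278)

k = 4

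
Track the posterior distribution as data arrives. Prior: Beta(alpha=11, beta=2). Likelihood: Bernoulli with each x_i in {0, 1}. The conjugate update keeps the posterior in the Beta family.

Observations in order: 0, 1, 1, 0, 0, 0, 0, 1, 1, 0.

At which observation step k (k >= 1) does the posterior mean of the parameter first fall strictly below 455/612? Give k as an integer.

k = 5

obs 1: x=0 → posterior Beta(11, 3)
obs 2: x=1 → posterior Beta(12, 3)
obs 3: x=1 → posterior Beta(13, 3)
obs 4: x=0 → posterior Beta(13, 4)
obs 5: x=0 → posterior Beta(13, 5)
obs 6: x=0 → posterior Beta(13, 6)
obs 7: x=0 → posterior Beta(13, 7)
obs 8: x=1 → posterior Beta(14, 7)
obs 9: x=1 → posterior Beta(15, 7)
obs 10: x=0 → posterior Beta(15, 8)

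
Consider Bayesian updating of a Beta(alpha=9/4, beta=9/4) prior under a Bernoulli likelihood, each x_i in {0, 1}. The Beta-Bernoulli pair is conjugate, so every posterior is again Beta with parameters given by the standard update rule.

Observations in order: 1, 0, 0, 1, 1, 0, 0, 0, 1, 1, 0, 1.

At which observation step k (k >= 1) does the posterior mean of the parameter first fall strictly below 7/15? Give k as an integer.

obs 1: x=1 → posterior Beta(13/4, 9/4)
obs 2: x=0 → posterior Beta(13/4, 13/4)
obs 3: x=0 → posterior Beta(13/4, 17/4)
obs 4: x=1 → posterior Beta(17/4, 17/4)
obs 5: x=1 → posterior Beta(21/4, 17/4)
obs 6: x=0 → posterior Beta(21/4, 21/4)
obs 7: x=0 → posterior Beta(21/4, 25/4)
obs 8: x=0 → posterior Beta(21/4, 29/4)
obs 9: x=1 → posterior Beta(25/4, 29/4)
obs 10: x=1 → posterior Beta(29/4, 29/4)
obs 11: x=0 → posterior Beta(29/4, 33/4)
obs 12: x=1 → posterior Beta(33/4, 33/4)

k = 3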